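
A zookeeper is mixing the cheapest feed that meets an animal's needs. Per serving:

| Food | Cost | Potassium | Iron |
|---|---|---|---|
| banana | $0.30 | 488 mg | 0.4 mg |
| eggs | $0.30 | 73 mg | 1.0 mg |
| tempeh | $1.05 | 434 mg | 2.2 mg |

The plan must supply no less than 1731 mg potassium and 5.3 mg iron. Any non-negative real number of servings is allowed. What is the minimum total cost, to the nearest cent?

This is a tiny linear program; its minimum lies at a vertex of the feasible set. List the vertices and price them.
banana only: max(1731/488, 5.3/0.4) = 13.25 servings → $3.98.
eggs only: max(1731/73, 5.3/1.0) = 23.71 servings → $7.11.
tempeh only: max(1731/434, 5.3/2.2) = 3.988 servings → $4.19.
banana + eggs with both tight: 2.93 servings and 4.128 servings → $2.12.
banana + tempeh with both tight: 1.676 servings and 2.104 servings → $2.71.
eggs + tempeh: intersection lies outside the first quadrant.
The minimum over all feasible corners is $2.12.

$2.12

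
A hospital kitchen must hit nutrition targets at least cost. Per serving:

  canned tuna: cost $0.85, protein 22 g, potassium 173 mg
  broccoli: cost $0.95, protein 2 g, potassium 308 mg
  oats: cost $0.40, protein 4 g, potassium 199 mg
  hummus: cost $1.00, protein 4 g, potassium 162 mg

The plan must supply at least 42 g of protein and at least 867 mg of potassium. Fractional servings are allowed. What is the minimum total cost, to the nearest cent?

canned tuna only: max(42/22, 867/173) = 5.012 servings → $4.26.
broccoli only: max(42/2, 867/308) = 21 servings → $19.95.
oats only: max(42/4, 867/199) = 10.5 servings → $4.20.
hummus only: max(42/4, 867/162) = 10.5 servings → $10.50.
canned tuna + broccoli with both tight: 1.742 servings and 1.836 servings → $3.23.
canned tuna + oats with both tight: 1.327 servings and 3.203 servings → $2.41.
canned tuna + hummus with both tight: 1.162 servings and 4.111 servings → $5.10.
broccoli + oats: intersection lies outside the first quadrant.
broccoli + hummus with both targets exact would need a negative amount; discard.
oats + hummus: intersection lies outside the first quadrant.
The minimum over all feasible corners is $2.41.

$2.41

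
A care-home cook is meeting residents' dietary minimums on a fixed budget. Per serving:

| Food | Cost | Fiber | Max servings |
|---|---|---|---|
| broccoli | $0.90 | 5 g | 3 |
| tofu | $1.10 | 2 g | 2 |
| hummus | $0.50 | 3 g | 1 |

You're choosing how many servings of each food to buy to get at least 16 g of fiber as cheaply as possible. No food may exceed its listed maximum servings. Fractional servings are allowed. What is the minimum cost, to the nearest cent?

$2.84

Cost per g of fiber: hummus $0.1667, broccoli $0.1800, tofu $0.5500.
Take 1 serving of hummus: +3.0 g fiber for $0.50 (total $0.50, still need 13.0 g).
Take 2.6 servings of broccoli: +13.0 g fiber for $2.34 (total $2.84, still need 0.0 g).
Greedy by cheapest-per-g is optimal for a single linear constraint, so the minimum cost is $2.84.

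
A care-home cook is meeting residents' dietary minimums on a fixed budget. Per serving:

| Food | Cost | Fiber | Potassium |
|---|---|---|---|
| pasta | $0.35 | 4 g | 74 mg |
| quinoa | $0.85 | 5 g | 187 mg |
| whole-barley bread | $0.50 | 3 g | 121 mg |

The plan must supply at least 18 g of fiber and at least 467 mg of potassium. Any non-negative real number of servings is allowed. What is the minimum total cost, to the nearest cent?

This is a tiny linear program; its minimum lies at a vertex of the feasible set. List the vertices and price them.
pasta only: max(18/4, 467/74) = 6.311 servings → $2.21.
quinoa only: max(18/5, 467/187) = 3.6 servings → $3.06.
whole-barley bread only: max(18/3, 467/121) = 6 servings → $3.00.
pasta + quinoa with both tight: 2.728 servings and 1.418 servings → $2.16.
pasta + whole-barley bread with both tight: 2.966 servings and 2.046 servings → $2.06.
quinoa + whole-barley bread with both targets exact would need a negative amount; discard.
The minimum over all feasible corners is $2.06.

$2.06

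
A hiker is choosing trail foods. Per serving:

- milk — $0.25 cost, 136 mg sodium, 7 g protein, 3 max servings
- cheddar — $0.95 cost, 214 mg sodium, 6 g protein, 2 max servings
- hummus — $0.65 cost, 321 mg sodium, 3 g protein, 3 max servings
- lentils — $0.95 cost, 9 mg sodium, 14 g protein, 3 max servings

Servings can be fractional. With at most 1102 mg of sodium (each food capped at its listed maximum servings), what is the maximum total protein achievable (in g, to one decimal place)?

Protein per mg sodium: lentils 1.556, milk 0.05147, cheddar 0.02804, hummus 0.009346.
Take 3 servings of lentils: uses 27 mg sodium, +42.0 g protein (running total 42.0 g).
Take 3 servings of milk: uses 408 mg sodium, +21.0 g protein (running total 63.0 g).
Take 2 servings of cheddar: uses 428 mg sodium, +12.0 g protein (running total 75.0 g).
Take 0.7445 servings of hummus: uses 239 mg sodium, +2.2 g protein (running total 77.2 g).
Filling greedily by protein-per-mg sodium is optimal for one linear limit, giving 77.2 g.

77.2 g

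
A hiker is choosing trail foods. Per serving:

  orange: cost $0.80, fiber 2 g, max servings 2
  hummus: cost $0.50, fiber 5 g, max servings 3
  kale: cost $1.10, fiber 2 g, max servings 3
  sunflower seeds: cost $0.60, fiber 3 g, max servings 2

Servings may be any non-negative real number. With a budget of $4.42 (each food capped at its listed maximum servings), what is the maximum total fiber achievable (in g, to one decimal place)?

25.2 g

Fiber per dollar: hummus 10, sunflower seeds 5, orange 2.5, kale 1.818.
Take 3 servings of hummus: spends $1.50, +15.0 g fiber (running total 15.0 g).
Take 2 servings of sunflower seeds: spends $1.20, +6.0 g fiber (running total 21.0 g).
Take 2 servings of orange: spends $1.60, +4.0 g fiber (running total 25.0 g).
Take 0.1091 servings of kale: spends $0.12, +0.2 g fiber (running total 25.2 g).
Greedy by best ratio exhausts the cost allowance optimally: 25.2 g.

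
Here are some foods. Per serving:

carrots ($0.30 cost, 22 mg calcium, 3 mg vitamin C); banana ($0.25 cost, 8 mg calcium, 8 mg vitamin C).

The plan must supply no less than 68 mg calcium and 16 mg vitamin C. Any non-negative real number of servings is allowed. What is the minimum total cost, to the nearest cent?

$1.06

Minimising a linear cost over {calcium ≥ 68, vitamin C ≥ 16, servings ≥ 0} — the optimum is at a vertex, using one or two foods.
carrots only: max(68/22, 16/3) = 5.333 servings → $1.60.
banana only: max(68/8, 16/8) = 8.5 servings → $2.12.
carrots + banana with both tight: 2.737 servings and 0.9737 servings → $1.06.
So the least-cost plan costs $1.06.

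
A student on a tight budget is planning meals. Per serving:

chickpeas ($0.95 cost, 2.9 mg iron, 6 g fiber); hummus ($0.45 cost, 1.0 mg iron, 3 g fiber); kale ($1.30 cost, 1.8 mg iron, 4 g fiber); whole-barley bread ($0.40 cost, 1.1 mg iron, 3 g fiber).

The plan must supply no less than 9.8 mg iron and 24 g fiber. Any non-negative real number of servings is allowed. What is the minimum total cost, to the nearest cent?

Compare the cost at each extreme point of the feasible region.
chickpeas only: max(9.8/2.9, 24/6) = 4 servings → $3.80.
hummus only: max(9.8/1.0, 24/3) = 9.8 servings → $4.41.
kale only: max(9.8/1.8, 24/4) = 6 servings → $7.80.
whole-barley bread only: max(9.8/1.1, 24/3) = 8.909 servings → $3.56.
chickpeas + hummus with both tight: 2 servings and 4 servings → $3.70.
chickpeas + kale: intersection lies outside the first quadrant.
chickpeas + whole-barley bread with both tight: 1.429 servings and 5.143 servings → $3.41.
hummus + kale with both tight: 2.857 servings and 3.857 servings → $6.30.
hummus + whole-barley bread: the both-tight solution has a negative serving — not a feasible corner.
kale + whole-barley bread with both tight: 3 servings and 4 servings → $5.50.
The minimum over all feasible corners is $3.41.

$3.41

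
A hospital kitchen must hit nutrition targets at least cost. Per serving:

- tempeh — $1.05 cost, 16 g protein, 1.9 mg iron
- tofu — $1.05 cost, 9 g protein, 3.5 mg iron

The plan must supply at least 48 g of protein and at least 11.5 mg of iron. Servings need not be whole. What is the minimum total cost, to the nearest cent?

$4.25

Minimising a linear cost over {protein ≥ 48, iron ≥ 11.5, servings ≥ 0} — the optimum is at a vertex, using one or two foods.
tempeh only: max(48/16, 11.5/1.9) = 6.053 servings → $6.36.
tofu only: max(48/9, 11.5/3.5) = 5.333 servings → $5.60.
tempeh + tofu with both tight: 1.658 servings and 2.386 servings → $4.25.
The minimum over all feasible corners is $4.25.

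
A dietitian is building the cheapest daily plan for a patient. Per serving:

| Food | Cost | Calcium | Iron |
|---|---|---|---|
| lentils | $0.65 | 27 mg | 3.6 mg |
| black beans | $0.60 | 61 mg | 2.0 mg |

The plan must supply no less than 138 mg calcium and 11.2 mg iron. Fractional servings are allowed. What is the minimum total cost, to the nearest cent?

$2.30

For a min-cost LP with two ≥-constraints, a basic feasible solution has at most two positive variables.
lentils only: max(138/27, 11.2/3.6) = 5.111 servings → $3.32.
black beans only: max(138/61, 11.2/2.0) = 5.6 servings → $3.36.
lentils + black beans with both tight: 2.459 servings and 1.174 servings → $2.30.
So the least-cost plan costs $2.30.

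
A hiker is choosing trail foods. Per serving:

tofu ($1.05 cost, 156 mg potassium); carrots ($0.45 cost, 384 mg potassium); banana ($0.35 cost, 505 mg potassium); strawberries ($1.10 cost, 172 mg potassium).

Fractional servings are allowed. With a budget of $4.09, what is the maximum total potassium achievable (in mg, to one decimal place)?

Potassium per dollar: banana 1443, carrots 853.3, strawberries 156.4, tofu 148.6.
With no serving limits, spend the whole cost allowance on banana: $4.09 / $0.35 × 505 mg = 5901.3 mg.

5901.3 mg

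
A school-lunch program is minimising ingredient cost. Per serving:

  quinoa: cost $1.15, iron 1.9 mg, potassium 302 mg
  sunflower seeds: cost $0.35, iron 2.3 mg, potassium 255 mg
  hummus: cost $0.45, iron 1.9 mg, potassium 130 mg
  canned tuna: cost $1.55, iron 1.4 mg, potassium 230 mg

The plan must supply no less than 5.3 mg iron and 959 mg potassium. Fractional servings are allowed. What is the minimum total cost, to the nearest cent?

Minimising a linear cost over {iron ≥ 5.3, potassium ≥ 959, servings ≥ 0} — the optimum is at a vertex, using one or two foods.
quinoa only: max(5.3/1.9, 959/302) = 3.175 servings → $3.65.
sunflower seeds only: max(5.3/2.3, 959/255) = 3.761 servings → $1.32.
hummus only: max(5.3/1.9, 959/130) = 7.377 servings → $3.32.
canned tuna only: max(5.3/1.4, 959/230) = 4.17 servings → $6.46.
quinoa + sunflower seeds: the both-tight solution has a negative serving — not a feasible corner.
quinoa + hummus: intersection lies outside the first quadrant.
quinoa + canned tuna: the both-tight solution has a negative serving — not a feasible corner.
sunflower seeds + hummus with both targets exact would need a negative amount; discard.
sunflower seeds + canned tuna: intersection lies outside the first quadrant.
hummus + canned tuna: the both-tight solution has a negative serving — not a feasible corner.
The minimum over all feasible corners is $1.32.

$1.32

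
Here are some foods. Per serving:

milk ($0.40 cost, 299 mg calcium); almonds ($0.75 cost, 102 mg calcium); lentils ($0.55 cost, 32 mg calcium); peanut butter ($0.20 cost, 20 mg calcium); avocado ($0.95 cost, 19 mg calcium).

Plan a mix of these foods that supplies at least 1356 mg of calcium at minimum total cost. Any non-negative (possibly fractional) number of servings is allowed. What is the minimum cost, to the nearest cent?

$1.81

Cost per mg of calcium: milk $0.0013, almonds $0.0074, peanut butter $0.0100, lentils $0.0172, avocado $0.0500.
With no serving limits, use only milk: 1356 mg / 299 mg = 4.535 servings × $0.40 = $1.81.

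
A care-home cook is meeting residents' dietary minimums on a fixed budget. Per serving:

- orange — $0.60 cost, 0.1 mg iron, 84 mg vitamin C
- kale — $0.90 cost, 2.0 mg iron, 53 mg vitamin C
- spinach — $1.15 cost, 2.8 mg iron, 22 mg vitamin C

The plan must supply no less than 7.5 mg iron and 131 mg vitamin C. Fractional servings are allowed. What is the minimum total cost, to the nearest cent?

Compare the cost at each extreme point of the feasible region.
orange only: max(7.5/0.1, 131/84) = 75 servings → $45.00.
kale only: max(7.5/2.0, 131/53) = 3.75 servings → $3.38.
spinach only: max(7.5/2.8, 131/22) = 5.955 servings → $6.85.
orange + kale: intersection lies outside the first quadrant.
orange + spinach with both tight: 0.8661 servings and 2.648 servings → $3.56.
kale + spinach with both tight: 1.933 servings and 1.298 servings → $3.23.
So the least-cost plan costs $3.23.

$3.23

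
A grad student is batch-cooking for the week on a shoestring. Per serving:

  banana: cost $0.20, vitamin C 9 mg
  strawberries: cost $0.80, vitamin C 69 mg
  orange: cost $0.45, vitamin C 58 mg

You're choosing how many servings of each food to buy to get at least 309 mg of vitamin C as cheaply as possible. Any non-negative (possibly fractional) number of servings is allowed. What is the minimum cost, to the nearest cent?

Cost per mg of vitamin C: orange $0.0078, strawberries $0.0116, banana $0.0222.
With no serving limits, use only orange: 309 mg / 58 mg = 5.328 servings × $0.45 = $2.40.

$2.40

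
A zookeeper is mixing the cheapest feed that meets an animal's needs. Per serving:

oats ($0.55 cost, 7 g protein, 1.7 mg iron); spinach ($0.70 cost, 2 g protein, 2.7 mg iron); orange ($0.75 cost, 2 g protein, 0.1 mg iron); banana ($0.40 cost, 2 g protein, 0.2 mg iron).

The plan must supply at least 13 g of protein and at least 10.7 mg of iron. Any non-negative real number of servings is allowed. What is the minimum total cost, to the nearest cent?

oats only: max(13/7, 10.7/1.7) = 6.294 servings → $3.46.
spinach only: max(13/2, 10.7/2.7) = 6.5 servings → $4.55.
orange only: max(13/2, 10.7/0.1) = 107 servings → $80.25.
banana only: max(13/2, 10.7/0.2) = 53.5 servings → $21.40.
oats + spinach with both tight: 0.8839 servings and 3.406 servings → $2.87.
oats + orange: intersection lies outside the first quadrant.
oats + banana: the both-tight solution has a negative serving — not a feasible corner.
spinach + orange with both tight: 3.865 servings and 2.635 servings → $4.68.
spinach + banana with both tight: 3.76 servings and 2.74 servings → $3.73.
orange + banana: the both-tight solution has a negative serving — not a feasible corner.
The minimum over all feasible corners is $2.87.

$2.87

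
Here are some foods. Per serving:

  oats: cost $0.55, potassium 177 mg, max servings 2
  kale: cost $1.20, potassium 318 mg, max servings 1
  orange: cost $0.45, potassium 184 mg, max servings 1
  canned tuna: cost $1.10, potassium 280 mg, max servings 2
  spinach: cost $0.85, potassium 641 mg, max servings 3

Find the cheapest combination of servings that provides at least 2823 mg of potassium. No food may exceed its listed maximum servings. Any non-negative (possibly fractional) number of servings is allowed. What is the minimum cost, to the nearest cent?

$5.47

Cost per mg of potassium: spinach $0.0013, orange $0.0024, oats $0.0031, kale $0.0038, canned tuna $0.0039.
Take 3 servings of spinach: +1923.0 mg potassium for $2.55 (total $2.55, still need 900.0 mg).
Take 1 serving of orange: +184.0 mg potassium for $0.45 (total $3.00, still need 716.0 mg).
Take 2 servings of oats: +354.0 mg potassium for $1.10 (total $4.10, still need 362.0 mg).
Take 1 serving of kale: +318.0 mg potassium for $1.20 (total $5.30, still need 44.0 mg).
Take 0.1571 servings of canned tuna: +44.0 mg potassium for $0.17 (total $5.47, still need 0.0 mg).
Filling from the cheapest source first is optimal under one linear minimum: $5.47.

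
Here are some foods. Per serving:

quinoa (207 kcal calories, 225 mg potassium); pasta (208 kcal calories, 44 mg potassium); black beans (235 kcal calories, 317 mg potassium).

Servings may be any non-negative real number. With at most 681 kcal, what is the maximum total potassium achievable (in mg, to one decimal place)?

918.6 mg

Potassium per kcal: black beans 1.349, quinoa 1.087, pasta 0.2115.
With no serving limits, spend the whole calories allowance on black beans: 681 kcal / 235 kcal × 317 mg = 918.6 mg.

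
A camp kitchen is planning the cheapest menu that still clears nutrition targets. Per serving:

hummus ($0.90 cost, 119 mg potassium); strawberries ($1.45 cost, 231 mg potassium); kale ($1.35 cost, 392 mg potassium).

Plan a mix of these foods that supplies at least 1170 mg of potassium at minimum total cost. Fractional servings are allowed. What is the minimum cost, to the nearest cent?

$4.03

Cost per mg of potassium: kale $0.0034, strawberries $0.0063, hummus $0.0076.
With no serving limits, use only kale: 1170 mg / 392 mg = 2.985 servings × $1.35 = $4.03.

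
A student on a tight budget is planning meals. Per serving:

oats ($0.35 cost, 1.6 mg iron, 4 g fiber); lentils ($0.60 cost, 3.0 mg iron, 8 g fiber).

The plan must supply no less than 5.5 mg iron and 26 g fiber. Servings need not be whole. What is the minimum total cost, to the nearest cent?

$1.95

A basic optimal solution has at most two foods positive. Try each food alone and each pair with both targets met exactly.
oats only: max(5.5/1.6, 26/4) = 6.5 servings → $2.27.
lentils only: max(5.5/3.0, 26/8) = 3.25 servings → $1.95.
oats + lentils: intersection lies outside the first quadrant.
Cheapest feasible corner: $1.95.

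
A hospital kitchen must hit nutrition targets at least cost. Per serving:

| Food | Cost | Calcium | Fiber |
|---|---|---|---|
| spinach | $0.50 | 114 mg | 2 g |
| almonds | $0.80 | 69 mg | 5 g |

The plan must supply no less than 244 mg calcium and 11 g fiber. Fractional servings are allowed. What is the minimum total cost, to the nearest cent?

$1.95

This is a tiny linear program; its minimum lies at a vertex of the feasible set. List the vertices and price them.
spinach only: max(244/114, 11/2) = 5.5 servings → $2.75.
almonds only: max(244/69, 11/5) = 3.536 servings → $2.83.
spinach + almonds with both tight: 1.067 servings and 1.773 servings → $1.95.
So the least-cost plan costs $1.95.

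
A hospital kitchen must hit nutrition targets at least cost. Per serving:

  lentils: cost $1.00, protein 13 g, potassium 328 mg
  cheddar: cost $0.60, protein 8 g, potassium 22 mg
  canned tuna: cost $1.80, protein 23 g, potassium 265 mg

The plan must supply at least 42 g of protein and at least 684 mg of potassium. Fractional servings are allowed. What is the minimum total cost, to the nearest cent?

$3.20

The cheapest plan sits at a corner of the feasible region — with two constraints it uses at most two foods.
lentils only: max(42/13, 684/328) = 3.231 servings → $3.23.
cheddar only: max(42/8, 684/22) = 31.09 servings → $18.65.
canned tuna only: max(42/23, 684/265) = 2.581 servings → $4.65.
lentils + cheddar with both tight: 1.945 servings and 2.089 servings → $3.20.
lentils + canned tuna with both tight: 1.123 servings and 1.192 servings → $3.27.
cheddar + canned tuna: intersection lies outside the first quadrant.
Cheapest feasible corner: $3.20.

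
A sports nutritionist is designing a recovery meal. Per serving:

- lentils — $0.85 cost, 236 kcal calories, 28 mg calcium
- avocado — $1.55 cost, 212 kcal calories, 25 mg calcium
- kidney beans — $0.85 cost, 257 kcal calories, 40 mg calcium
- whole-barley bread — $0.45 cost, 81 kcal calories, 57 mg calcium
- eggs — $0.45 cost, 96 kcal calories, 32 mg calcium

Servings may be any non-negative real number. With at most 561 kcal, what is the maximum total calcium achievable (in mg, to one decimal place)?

Calcium per kcal: whole-barley bread 0.7037, eggs 0.3333, kidney beans 0.1556, lentils 0.1186, avocado 0.1179.
With no serving limits, spend the whole calories allowance on whole-barley bread: 561 kcal / 81 kcal × 57 mg = 394.8 mg.

394.8 mg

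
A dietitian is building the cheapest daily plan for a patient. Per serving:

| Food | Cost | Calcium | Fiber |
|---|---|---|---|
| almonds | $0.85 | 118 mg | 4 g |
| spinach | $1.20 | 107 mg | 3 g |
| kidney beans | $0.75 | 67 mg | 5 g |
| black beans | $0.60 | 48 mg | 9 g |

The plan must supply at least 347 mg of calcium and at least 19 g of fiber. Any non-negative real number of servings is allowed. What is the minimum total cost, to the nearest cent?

This is a tiny linear program; its minimum lies at a vertex of the feasible set. List the vertices and price them.
almonds only: max(347/118, 19/4) = 4.75 servings → $4.04.
spinach only: max(347/107, 19/3) = 6.333 servings → $7.60.
kidney beans only: max(347/67, 19/5) = 5.179 servings → $3.88.
black beans only: max(347/48, 19/9) = 7.229 servings → $4.34.
almonds + spinach: the both-tight solution has a negative serving — not a feasible corner.
almonds + kidney beans with both tight: 1.435 servings and 2.652 servings → $3.21.
almonds + black beans with both tight: 2.541 servings and 0.9816 servings → $2.75.
spinach + kidney beans with both tight: 1.383 servings and 2.97 servings → $3.89.
spinach + black beans with both tight: 2.7 servings and 1.211 servings → $3.97.
kidney beans + black beans: intersection lies outside the first quadrant.
So the least-cost plan costs $2.75.

$2.75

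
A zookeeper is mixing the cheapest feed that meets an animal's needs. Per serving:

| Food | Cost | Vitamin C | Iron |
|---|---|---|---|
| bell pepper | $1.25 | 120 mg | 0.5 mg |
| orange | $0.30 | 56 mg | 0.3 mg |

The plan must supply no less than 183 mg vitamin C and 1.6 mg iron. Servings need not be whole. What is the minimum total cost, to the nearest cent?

$1.60

bell pepper only: max(183/120, 1.6/0.5) = 3.2 servings → $4.00.
orange only: max(183/56, 1.6/0.3) = 5.333 servings → $1.60.
bell pepper + orange: intersection lies outside the first quadrant.
Cheapest feasible corner: $1.60.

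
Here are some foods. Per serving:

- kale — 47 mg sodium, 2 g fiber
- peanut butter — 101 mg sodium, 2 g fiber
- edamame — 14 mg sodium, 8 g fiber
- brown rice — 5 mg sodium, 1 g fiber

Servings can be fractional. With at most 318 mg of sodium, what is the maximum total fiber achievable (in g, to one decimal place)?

Fiber per mg sodium: edamame 0.5714, brown rice 0.2, kale 0.04255, peanut butter 0.0198.
With no serving limits, spend the whole sodium allowance on edamame: 318 mg / 14 mg × 8 g = 181.7 g.

181.7 g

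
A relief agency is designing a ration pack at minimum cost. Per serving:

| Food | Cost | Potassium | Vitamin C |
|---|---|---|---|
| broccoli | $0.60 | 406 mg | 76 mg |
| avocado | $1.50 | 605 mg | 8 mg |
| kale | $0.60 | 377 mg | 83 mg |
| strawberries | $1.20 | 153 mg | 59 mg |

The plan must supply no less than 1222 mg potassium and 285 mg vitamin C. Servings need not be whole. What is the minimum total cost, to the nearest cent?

$2.06

Two binding constraints pin down two serving amounts, so the optimal mix uses at most two foods. The candidates are each food alone (scaled to the tighter of potassium/vitamin C) and each pair with both constraints tight.
broccoli only: max(1222/406, 285/76) = 3.75 servings → $2.25.
avocado only: max(1222/605, 285/8) = 35.62 servings → $53.44.
kale only: max(1222/377, 285/83) = 3.434 servings → $2.06.
strawberries only: max(1222/153, 285/59) = 7.987 servings → $9.58.
broccoli + avocado: intersection lies outside the first quadrant.
broccoli + kale: the both-tight solution has a negative serving — not a feasible corner.
broccoli + strawberries with both tight: 2.312 servings and 1.853 servings → $3.61.
avocado + kale with both targets exact would need a negative amount; discard.
avocado + strawberries with both tight: 0.8266 servings and 4.718 servings → $6.90.
kale + strawberries with both tight: 2.985 servings and 0.6307 servings → $2.55.
Cheapest feasible corner: $2.06.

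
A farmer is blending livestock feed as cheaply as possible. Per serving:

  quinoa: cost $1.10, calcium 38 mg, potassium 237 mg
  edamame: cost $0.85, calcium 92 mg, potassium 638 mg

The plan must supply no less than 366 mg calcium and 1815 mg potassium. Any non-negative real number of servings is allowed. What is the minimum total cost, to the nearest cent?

quinoa only: max(366/38, 1815/237) = 9.632 servings → $10.59.
edamame only: max(366/92, 1815/638) = 3.978 servings → $3.38.
quinoa + edamame: intersection lies outside the first quadrant.
Cheapest feasible corner: $3.38.

$3.38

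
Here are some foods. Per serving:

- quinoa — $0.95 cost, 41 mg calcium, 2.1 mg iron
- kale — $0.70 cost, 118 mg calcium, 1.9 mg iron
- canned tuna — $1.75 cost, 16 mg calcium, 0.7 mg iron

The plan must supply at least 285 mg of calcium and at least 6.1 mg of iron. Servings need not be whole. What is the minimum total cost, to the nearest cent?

$2.25

quinoa only: max(285/41, 6.1/2.1) = 6.951 servings → $6.60.
kale only: max(285/118, 6.1/1.9) = 3.211 servings → $2.25.
canned tuna only: max(285/16, 6.1/0.7) = 17.81 servings → $31.17.
quinoa + kale with both tight: 1.049 servings and 2.051 servings → $2.43.
quinoa + canned tuna: intersection lies outside the first quadrant.
kale + canned tuna with both tight: 1.952 servings and 3.416 servings → $7.34.
Cheapest feasible corner: $2.25.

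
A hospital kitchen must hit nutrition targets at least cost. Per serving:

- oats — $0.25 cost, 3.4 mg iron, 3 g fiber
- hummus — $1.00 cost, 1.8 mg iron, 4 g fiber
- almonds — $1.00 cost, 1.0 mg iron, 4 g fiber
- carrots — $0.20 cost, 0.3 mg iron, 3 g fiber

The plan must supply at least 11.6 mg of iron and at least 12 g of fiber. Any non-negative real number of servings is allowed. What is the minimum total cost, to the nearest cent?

$0.97

oats only: max(11.6/3.4, 12/3) = 4 servings → $1.00.
hummus only: max(11.6/1.8, 12/4) = 6.444 servings → $6.44.
almonds only: max(11.6/1.0, 12/4) = 11.6 servings → $11.60.
carrots only: max(11.6/0.3, 12/3) = 38.67 servings → $7.73.
oats + hummus with both tight: 3.024 servings and 0.7317 servings → $1.49.
oats + almonds with both tight: 3.245 servings and 0.566 servings → $1.38.
oats + carrots with both tight: 3.355 servings and 0.6452 servings → $0.97.
hummus + almonds: intersection lies outside the first quadrant.
hummus + carrots with both targets exact would need a negative amount; discard.
almonds + carrots: intersection lies outside the first quadrant.
The minimum over all feasible corners is $0.97.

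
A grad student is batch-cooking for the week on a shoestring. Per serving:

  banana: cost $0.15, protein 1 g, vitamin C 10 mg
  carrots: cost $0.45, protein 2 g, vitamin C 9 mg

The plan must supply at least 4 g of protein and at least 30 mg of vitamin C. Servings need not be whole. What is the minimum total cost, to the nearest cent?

This is a tiny linear program; its minimum lies at a vertex of the feasible set. List the vertices and price them.
banana only: max(4/1, 30/10) = 4 servings → $0.60.
carrots only: max(4/2, 30/9) = 3.333 servings → $1.50.
banana + carrots with both tight: 2.182 servings and 0.9091 servings → $0.74.
The minimum over all feasible corners is $0.60.

$0.60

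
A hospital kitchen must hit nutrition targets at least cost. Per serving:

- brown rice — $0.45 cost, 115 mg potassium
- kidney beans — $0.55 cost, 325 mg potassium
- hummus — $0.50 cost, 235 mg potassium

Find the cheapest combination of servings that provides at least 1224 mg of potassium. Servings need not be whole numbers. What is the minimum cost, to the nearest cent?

Cost per mg of potassium: kidney beans $0.0017, hummus $0.0021, brown rice $0.0039.
With no serving limits, use only kidney beans: 1224 mg / 325 mg = 3.766 servings × $0.55 = $2.07.

$2.07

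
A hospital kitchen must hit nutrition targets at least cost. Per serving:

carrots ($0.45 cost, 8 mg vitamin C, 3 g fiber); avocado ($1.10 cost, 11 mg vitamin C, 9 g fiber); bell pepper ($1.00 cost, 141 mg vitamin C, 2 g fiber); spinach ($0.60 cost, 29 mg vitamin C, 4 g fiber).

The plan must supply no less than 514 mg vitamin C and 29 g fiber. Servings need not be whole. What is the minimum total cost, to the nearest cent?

Check every corner: each single food scaled to meet both minima, and each pair solved so both constraints bind.
carrots only: max(514/8, 29/3) = 64.25 servings → $28.91.
avocado only: max(514/11, 29/9) = 46.73 servings → $51.40.
bell pepper only: max(514/141, 29/2) = 14.5 servings → $14.50.
spinach only: max(514/29, 29/4) = 17.72 servings → $10.63.
carrots + avocado with both targets exact would need a negative amount; discard.
carrots + bell pepper with both tight: 7.521 servings and 3.219 servings → $6.60.
carrots + spinach: the both-tight solution has a negative serving — not a feasible corner.
avocado + bell pepper with both tight: 2.455 servings and 3.454 servings → $6.15.
avocado + spinach: intersection lies outside the first quadrant.
bell pepper + spinach with both tight: 2.401 servings and 6.049 servings → $6.03.
The minimum over all feasible corners is $6.03.

$6.03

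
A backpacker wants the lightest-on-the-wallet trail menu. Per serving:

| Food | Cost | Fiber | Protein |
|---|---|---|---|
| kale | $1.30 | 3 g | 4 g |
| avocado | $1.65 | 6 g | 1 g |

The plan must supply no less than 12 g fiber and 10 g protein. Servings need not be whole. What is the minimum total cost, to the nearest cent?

$4.39

Check every corner: each single food scaled to meet both minima, and each pair solved so both constraints bind.
kale only: max(12/3, 10/4) = 4 servings → $5.20.
avocado only: max(12/6, 10/1) = 10 servings → $16.50.
kale + avocado with both tight: 2.286 servings and 0.8571 servings → $4.39.
The minimum over all feasible corners is $4.39.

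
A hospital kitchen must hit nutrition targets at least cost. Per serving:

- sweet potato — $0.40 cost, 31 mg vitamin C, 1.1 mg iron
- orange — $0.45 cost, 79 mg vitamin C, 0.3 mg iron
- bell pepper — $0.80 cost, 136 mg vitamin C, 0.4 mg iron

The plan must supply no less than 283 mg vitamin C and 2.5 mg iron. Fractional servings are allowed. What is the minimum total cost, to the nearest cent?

$1.94

An LP optimum is at a vertex; with two nutrient constraints at most two foods are used. Check each candidate.
sweet potato only: max(283/31, 2.5/1.1) = 9.129 servings → $3.65.
orange only: max(283/79, 2.5/0.3) = 8.333 servings → $3.75.
bell pepper only: max(283/136, 2.5/0.4) = 6.25 servings → $5.00.
sweet potato + orange with both tight: 1.451 servings and 3.013 servings → $1.94.
sweet potato + bell pepper with both tight: 1.653 servings and 1.704 servings → $2.02.
orange + bell pepper: intersection lies outside the first quadrant.
So the least-cost plan costs $1.94.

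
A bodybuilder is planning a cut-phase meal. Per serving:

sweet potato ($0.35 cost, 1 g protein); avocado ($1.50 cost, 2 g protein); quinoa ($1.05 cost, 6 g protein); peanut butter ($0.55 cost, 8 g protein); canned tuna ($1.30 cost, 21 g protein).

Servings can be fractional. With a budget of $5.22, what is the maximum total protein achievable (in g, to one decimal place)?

84.3 g

Protein per dollar: canned tuna 16.15, peanut butter 14.55, quinoa 5.714, sweet potato 2.857, avocado 1.333.
With no serving limits, spend the whole cost allowance on canned tuna: $5.22 / $1.30 × 21 g = 84.3 g.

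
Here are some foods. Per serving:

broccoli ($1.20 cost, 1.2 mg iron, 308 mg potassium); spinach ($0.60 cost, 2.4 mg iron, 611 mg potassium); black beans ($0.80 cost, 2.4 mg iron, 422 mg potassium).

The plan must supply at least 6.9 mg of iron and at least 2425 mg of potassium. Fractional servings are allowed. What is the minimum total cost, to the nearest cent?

$2.38

With two linear requirements the optimum uses one or two foods; enumerate the corners.
broccoli only: max(6.9/1.2, 2425/308) = 7.873 servings → $9.45.
spinach only: max(6.9/2.4, 2425/611) = 3.969 servings → $2.38.
black beans only: max(6.9/2.4, 2425/422) = 5.746 servings → $4.60.
broccoli + spinach: the both-tight solution has a negative serving — not a feasible corner.
broccoli + black beans with both targets exact would need a negative amount; discard.
spinach + black beans: the both-tight solution has a negative serving — not a feasible corner.
Cheapest feasible corner: $2.38.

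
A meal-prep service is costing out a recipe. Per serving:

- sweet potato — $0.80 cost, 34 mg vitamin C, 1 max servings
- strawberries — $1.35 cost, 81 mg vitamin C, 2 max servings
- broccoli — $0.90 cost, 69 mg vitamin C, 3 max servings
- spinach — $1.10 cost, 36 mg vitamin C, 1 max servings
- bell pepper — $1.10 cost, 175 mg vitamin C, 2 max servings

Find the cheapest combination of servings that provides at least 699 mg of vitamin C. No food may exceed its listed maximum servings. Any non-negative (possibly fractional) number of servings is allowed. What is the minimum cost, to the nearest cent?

Cost per mg of vitamin C: bell pepper $0.0063, broccoli $0.0130, strawberries $0.0167, sweet potato $0.0235, spinach $0.0306.
Take 2 servings of bell pepper: +350.0 mg vitamin C for $2.20 (total $2.20, still need 349.0 mg).
Take 3 servings of broccoli: +207.0 mg vitamin C for $2.70 (total $4.90, still need 142.0 mg).
Take 1.753 servings of strawberries: +142.0 mg vitamin C for $2.37 (total $7.27, still need 0.0 mg).
Filling from the cheapest source first is optimal under one linear minimum: $7.27.

$7.27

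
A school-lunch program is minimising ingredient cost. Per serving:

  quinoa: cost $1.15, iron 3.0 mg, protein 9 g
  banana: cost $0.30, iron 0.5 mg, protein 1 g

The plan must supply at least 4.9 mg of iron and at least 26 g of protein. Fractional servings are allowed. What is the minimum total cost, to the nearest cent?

For a min-cost LP with two ≥-constraints, a basic feasible solution has at most two positive variables.
quinoa only: max(4.9/3.0, 26/9) = 2.889 servings → $3.32.
banana only: max(4.9/0.5, 26/1) = 26 servings → $7.80.
quinoa + banana: the both-tight solution has a negative serving — not a feasible corner.
So the least-cost plan costs $3.32.

$3.32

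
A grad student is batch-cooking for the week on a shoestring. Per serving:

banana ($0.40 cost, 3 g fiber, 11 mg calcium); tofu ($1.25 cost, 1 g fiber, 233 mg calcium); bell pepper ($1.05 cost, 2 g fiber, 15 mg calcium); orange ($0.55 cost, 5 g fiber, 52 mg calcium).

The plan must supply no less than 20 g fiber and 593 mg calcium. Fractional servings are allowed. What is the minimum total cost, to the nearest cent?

$4.17

A basic optimal solution has at most two foods positive. Try each food alone and each pair with both targets met exactly.
banana only: max(20/3, 593/11) = 53.91 servings → $21.56.
tofu only: max(20/1, 593/233) = 20 servings → $25.00.
bell pepper only: max(20/2, 593/15) = 39.53 servings → $41.51.
orange only: max(20/5, 593/52) = 11.4 servings → $6.27.
banana + tofu with both tight: 5.911 servings and 2.266 servings → $5.20.
banana + bell pepper: the both-tight solution has a negative serving — not a feasible corner.
banana + orange with both targets exact would need a negative amount; discard.
tofu + bell pepper with both tight: 1.965 servings and 9.018 servings → $11.92.
tofu + orange with both tight: 1.73 servings and 3.654 servings → $4.17.
bell pepper + orange: the both-tight solution has a negative serving — not a feasible corner.
Cheapest feasible corner: $4.17.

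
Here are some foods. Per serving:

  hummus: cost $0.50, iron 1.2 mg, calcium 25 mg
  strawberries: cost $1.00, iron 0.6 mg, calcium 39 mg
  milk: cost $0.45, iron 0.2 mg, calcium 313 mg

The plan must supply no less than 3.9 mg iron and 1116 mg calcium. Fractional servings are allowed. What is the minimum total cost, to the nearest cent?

This is a tiny linear program; its minimum lies at a vertex of the feasible set. List the vertices and price them.
hummus only: max(3.9/1.2, 1116/25) = 44.64 servings → $22.32.
strawberries only: max(3.9/0.6, 1116/39) = 28.62 servings → $28.62.
milk only: max(3.9/0.2, 1116/313) = 19.5 servings → $8.78.
hummus + strawberries: intersection lies outside the first quadrant.
hummus + milk with both tight: 2.692 servings and 3.351 servings → $2.85.
strawberries + milk with both tight: 5.542 servings and 2.875 servings → $6.84.
The minimum over all feasible corners is $2.85.

$2.85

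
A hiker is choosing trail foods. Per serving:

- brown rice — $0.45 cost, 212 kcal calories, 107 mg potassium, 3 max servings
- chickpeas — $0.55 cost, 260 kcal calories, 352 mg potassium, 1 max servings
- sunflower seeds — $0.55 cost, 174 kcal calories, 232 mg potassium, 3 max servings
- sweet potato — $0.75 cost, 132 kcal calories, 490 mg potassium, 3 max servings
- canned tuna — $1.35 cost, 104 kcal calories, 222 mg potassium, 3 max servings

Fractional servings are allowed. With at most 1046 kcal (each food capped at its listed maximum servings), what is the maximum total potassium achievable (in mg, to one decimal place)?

Potassium per kcal: sweet potato 3.712, canned tuna 2.135, chickpeas 1.354, sunflower seeds 1.333, brown rice 0.5047.
Take 3 servings of sweet potato: uses 396 kcal, +1470.0 mg potassium (running total 1470.0 mg).
Take 3 servings of canned tuna: uses 312 kcal, +666.0 mg potassium (running total 2136.0 mg).
Take 1 serving of chickpeas: uses 260 kcal, +352.0 mg potassium (running total 2488.0 mg).
Take 0.4483 servings of sunflower seeds: uses 78 kcal, +104.0 mg potassium (running total 2592.0 mg).
Greedy by best ratio exhausts the calories allowance optimally: 2592.0 mg.

2592.0 mg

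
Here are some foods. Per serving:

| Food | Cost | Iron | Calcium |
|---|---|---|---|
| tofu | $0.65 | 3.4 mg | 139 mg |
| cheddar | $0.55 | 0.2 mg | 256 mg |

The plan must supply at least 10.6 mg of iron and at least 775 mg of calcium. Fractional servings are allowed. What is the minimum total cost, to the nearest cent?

Check every corner: each single food scaled to meet both minima, and each pair solved so both constraints bind.
tofu only: max(10.6/3.4, 775/139) = 5.576 servings → $3.62.
cheddar only: max(10.6/0.2, 775/256) = 53 servings → $29.15.
tofu + cheddar with both tight: 3.037 servings and 1.379 servings → $2.73.
So the least-cost plan costs $2.73.

$2.73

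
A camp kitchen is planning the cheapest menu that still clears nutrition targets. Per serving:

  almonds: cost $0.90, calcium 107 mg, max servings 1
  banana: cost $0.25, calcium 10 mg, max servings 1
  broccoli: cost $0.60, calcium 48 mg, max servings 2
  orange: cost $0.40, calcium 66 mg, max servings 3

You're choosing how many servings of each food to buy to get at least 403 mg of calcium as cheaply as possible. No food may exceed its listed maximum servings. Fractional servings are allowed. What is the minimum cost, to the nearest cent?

Cost per mg of calcium: orange $0.0061, almonds $0.0084, broccoli $0.0125, banana $0.0250.
Take 3 servings of orange: +198.0 mg calcium for $1.20 (total $1.20, still need 205.0 mg).
Take 1 serving of almonds: +107.0 mg calcium for $0.90 (total $2.10, still need 98.0 mg).
Take 2 servings of broccoli: +96.0 mg calcium for $1.20 (total $3.30, still need 2.0 mg).
Take 0.2 servings of banana: +2.0 mg calcium for $0.05 (total $3.35, still need 0.0 mg).
Greedy by cheapest-per-mg is optimal for a single linear constraint, so the minimum cost is $3.35.

$3.35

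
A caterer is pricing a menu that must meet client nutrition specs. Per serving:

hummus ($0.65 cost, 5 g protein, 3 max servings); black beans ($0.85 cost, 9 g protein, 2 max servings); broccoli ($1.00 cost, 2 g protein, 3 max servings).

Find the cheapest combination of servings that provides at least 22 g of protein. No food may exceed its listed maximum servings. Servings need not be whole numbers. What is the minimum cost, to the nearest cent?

Cost per g of protein: black beans $0.0944, hummus $0.1300, broccoli $0.5000.
Take 2 servings of black beans: +18.0 g protein for $1.70 (total $1.70, still need 4.0 g).
Take 0.8 servings of hummus: +4.0 g protein for $0.52 (total $2.22, still need 0.0 g).
Filling from the cheapest source first is optimal under one linear minimum: $2.22.

$2.22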